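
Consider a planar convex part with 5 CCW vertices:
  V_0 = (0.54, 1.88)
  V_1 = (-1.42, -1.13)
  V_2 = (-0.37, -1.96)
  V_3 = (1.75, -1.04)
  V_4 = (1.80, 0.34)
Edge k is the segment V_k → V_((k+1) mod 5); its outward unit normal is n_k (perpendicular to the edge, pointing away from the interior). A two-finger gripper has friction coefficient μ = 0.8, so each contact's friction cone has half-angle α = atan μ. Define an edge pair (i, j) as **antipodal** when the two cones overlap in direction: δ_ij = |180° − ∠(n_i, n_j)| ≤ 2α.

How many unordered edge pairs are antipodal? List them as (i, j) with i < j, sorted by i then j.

α = atan 0.8 = 38.66°;  2α = 77.32°
n_0 = (-0.8380, +0.5457)
n_1 = (-0.6201, -0.7845)
n_2 = (+0.3981, -0.9173)
n_3 = (+0.9993, -0.0362)
n_4 = (+0.7740, +0.6332)
  (0,1): δ = 95.25°  ·
  (0,2): δ = 33.47°  ✓
  (0,3): δ = 31.00°  ✓
  (0,4): δ = 72.36°  ✓
  (1,2): δ = 118.22°  ·
  (1,3): δ = 53.75°  ✓
  (1,4): δ = 12.39°  ✓
  (2,3): δ = 115.53°  ·
  (2,4): δ = 74.17°  ✓
  (3,4): δ = 138.64°  ·
antipodal pairs: 6

count = 6; pairs: (0,2), (0,3), (0,4), (1,3), (1,4), (2,4)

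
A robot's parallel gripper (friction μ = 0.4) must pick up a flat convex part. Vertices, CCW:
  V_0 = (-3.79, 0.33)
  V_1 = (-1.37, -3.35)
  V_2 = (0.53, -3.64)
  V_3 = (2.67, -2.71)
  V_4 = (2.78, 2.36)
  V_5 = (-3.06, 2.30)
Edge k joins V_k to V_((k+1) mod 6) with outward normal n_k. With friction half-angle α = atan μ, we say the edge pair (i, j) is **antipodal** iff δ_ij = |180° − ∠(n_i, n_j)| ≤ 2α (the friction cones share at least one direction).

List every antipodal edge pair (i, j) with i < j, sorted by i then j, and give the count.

count = 4; pairs: (0,3), (1,4), (2,4), (3,5)

α = atan 0.4 = 21.80°;  2α = 43.60°
n_0 = (-0.8355, -0.5494)
n_1 = (-0.1509, -0.9886)
n_2 = (+0.3986, -0.9171)
n_3 = (+0.9998, -0.0217)
n_4 = (-0.0103, +0.9999)
n_5 = (-0.9377, +0.3475)
  (0,1): δ = 132.01°  ·
  (0,2): δ = 99.84°  ·
  (0,3): δ = 34.57°  ✓
  (0,4): δ = 57.26°  ·
  (0,5): δ = 126.34°  ·
  (1,2): δ = 147.83°  ·
  (1,3): δ = 82.56°  ·
  (1,4): δ = 9.27°  ✓
  (1,5): δ = 78.35°  ·
  (2,3): δ = 114.73°  ·
  (2,4): δ = 22.90°  ✓
  (2,5): δ = 46.18°  ·
  (3,4): δ = 88.17°  ·
  (3,5): δ = 19.09°  ✓
  (4,5): δ = 110.92°  ·
antipodal pairs: 4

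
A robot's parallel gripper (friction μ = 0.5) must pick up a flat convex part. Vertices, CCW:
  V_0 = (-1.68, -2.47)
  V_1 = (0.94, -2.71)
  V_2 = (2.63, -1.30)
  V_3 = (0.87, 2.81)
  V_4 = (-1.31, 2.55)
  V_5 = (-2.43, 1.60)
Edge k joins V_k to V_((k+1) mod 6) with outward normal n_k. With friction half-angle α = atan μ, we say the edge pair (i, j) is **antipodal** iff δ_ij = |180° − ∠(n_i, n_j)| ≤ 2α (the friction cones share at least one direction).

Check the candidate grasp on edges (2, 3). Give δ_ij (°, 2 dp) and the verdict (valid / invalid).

α = atan 0.5 = 26.57°;  2α = 53.13°
edge 2: e_2 = (-1.76, +4.11);  n_2 = (+0.9193, +0.3936)
edge 3: e_3 = (-2.18, -0.26);  n_3 = (-0.1184, +0.9930)
∠(n_2, n_3) = 73.62°
δ = |180° − 73.62°| = 106.38°
106.38° > 2α = 53.13°  →  invalid

δ = 106.38°, invalid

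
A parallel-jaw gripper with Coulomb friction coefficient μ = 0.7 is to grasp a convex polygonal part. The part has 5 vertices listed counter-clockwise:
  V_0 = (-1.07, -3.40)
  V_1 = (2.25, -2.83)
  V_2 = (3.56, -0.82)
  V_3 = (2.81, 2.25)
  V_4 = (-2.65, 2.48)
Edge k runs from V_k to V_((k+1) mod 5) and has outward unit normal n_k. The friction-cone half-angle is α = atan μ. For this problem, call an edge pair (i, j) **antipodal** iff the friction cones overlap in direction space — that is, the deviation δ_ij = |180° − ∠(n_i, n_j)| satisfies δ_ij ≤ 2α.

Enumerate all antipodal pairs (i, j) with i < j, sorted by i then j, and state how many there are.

count = 4; pairs: (0,3), (1,3), (1,4), (2,4)

α = atan 0.7 = 34.99°;  2α = 69.98°
n_0 = (+0.1692, -0.9856)
n_1 = (+0.8378, -0.5460)
n_2 = (+0.9714, +0.2373)
n_3 = (+0.0421, +0.9991)
n_4 = (-0.9657, -0.2595)
  (0,1): δ = 132.84°  ·
  (0,2): δ = 86.01°  ·
  (0,3): δ = 12.15°  ✓
  (0,4): δ = 95.30°  ·
  (1,2): δ = 133.18°  ·
  (1,3): δ = 59.32°  ✓
  (1,4): δ = 48.13°  ✓
  (2,3): δ = 106.14°  ·
  (2,4): δ = 1.31°  ✓
  (3,4): δ = 72.55°  ·
antipodal pairs: 4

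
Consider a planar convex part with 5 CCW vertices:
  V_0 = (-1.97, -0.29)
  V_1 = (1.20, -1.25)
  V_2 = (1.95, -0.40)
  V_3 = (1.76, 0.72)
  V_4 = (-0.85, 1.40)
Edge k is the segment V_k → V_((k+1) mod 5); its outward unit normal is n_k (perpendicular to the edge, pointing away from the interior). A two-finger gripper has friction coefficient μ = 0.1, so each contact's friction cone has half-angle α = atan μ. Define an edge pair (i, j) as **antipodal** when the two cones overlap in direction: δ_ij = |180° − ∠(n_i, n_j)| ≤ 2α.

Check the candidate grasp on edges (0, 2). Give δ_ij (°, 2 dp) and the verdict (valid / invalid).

α = atan 0.1 = 5.71°;  2α = 11.42°
edge 0: e_0 = (+3.17, -0.96);  n_0 = (-0.2898, -0.9571)
edge 2: e_2 = (-0.19, +1.12);  n_2 = (+0.9859, +0.1673)
∠(n_0, n_2) = 116.48°
δ = |180° − 116.48°| = 63.52°
63.52° > 2α = 11.42°  →  invalid

δ = 63.52°, invalid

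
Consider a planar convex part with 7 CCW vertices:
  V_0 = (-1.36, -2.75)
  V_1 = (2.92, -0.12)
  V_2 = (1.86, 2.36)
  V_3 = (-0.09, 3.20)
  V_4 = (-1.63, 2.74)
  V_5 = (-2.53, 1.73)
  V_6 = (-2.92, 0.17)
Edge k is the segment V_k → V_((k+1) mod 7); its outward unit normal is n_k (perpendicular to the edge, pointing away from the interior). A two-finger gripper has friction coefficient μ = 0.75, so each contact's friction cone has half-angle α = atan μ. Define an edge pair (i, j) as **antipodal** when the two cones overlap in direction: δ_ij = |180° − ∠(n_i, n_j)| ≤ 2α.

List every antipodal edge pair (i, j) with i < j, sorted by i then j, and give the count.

count = 8; pairs: (0,2), (0,3), (0,4), (0,5), (1,4), (1,5), (1,6), (2,6)

α = atan 0.75 = 36.87°;  2α = 73.74°
n_0 = (+0.5235, -0.8520)
n_1 = (+0.9195, +0.3930)
n_2 = (+0.3956, +0.9184)
n_3 = (-0.2862, +0.9582)
n_4 = (-0.7466, +0.6653)
n_5 = (-0.9701, +0.2425)
n_6 = (-0.8820, -0.4712)
  (0,1): δ = 98.43°  ·
  (0,2): δ = 54.88°  ✓
  (0,3): δ = 14.94°  ✓
  (0,4): δ = 16.73°  ✓
  (0,5): δ = 44.39°  ✓
  (0,6): δ = 86.54°  ·
  (1,2): δ = 136.45°  ·
  (1,3): δ = 96.51°  ·
  (1,4): δ = 64.85°  ✓
  (1,5): δ = 37.18°  ✓
  (1,6): δ = 4.97°  ✓
  (2,3): δ = 140.06°  ·
  (2,4): δ = 108.40°  ·
  (2,5): δ = 80.73°  ·
  (2,6): δ = 38.58°  ✓
  (3,4): δ = 148.33°  ·
  (3,5): δ = 120.67°  ·
  (3,6): δ = 78.52°  ·
  (4,5): δ = 152.33°  ·
  (4,6): δ = 110.18°  ·
  (5,6): δ = 137.85°  ·
antipodal pairs: 8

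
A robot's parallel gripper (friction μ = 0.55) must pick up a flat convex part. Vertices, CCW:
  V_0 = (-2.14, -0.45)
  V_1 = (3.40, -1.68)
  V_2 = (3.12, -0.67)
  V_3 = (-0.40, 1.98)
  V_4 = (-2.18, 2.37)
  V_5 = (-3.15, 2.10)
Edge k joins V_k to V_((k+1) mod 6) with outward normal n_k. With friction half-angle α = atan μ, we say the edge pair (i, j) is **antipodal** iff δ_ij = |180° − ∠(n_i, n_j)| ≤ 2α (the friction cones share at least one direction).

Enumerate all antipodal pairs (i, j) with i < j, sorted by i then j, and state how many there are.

count = 6; pairs: (0,2), (0,3), (0,4), (1,5), (2,5), (3,5)

α = atan 0.55 = 28.81°;  2α = 57.62°
n_0 = (-0.2167, -0.9762)
n_1 = (+0.9637, +0.2672)
n_2 = (+0.6015, +0.7989)
n_3 = (+0.2140, +0.9768)
n_4 = (-0.2682, +0.9634)
n_5 = (-0.9297, -0.3682)
  (0,1): δ = 61.99°  ·
  (0,2): δ = 24.46°  ✓
  (0,3): δ = 0.16°  ✓
  (0,4): δ = 28.07°  ✓
  (0,5): δ = 124.13°  ·
  (1,2): δ = 142.47°  ·
  (1,3): δ = 117.85°  ·
  (1,4): δ = 89.94°  ·
  (1,5): δ = 6.11°  ✓
  (2,3): δ = 155.38°  ·
  (2,4): δ = 127.47°  ·
  (2,5): δ = 31.42°  ✓
  (3,4): δ = 152.09°  ·
  (3,5): δ = 56.03°  ✓
  (4,5): δ = 83.95°  ·
antipodal pairs: 6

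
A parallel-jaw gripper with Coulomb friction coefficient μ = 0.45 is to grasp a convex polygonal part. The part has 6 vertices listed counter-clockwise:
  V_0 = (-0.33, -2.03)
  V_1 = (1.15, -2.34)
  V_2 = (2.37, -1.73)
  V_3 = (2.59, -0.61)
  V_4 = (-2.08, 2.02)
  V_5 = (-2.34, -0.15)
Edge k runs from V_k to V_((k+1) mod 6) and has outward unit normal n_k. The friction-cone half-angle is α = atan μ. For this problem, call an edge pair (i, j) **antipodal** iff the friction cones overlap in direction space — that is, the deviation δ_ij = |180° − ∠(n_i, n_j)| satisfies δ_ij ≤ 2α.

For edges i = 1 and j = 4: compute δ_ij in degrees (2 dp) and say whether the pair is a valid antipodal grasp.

δ = 56.60°, invalid

α = atan 0.45 = 24.23°;  2α = 48.46°
edge 1: e_1 = (+1.22, +0.61);  n_1 = (+0.4472, -0.8944)
edge 4: e_4 = (-0.26, -2.17);  n_4 = (-0.9929, +0.1190)
∠(n_1, n_4) = 123.40°
δ = |180° − 123.40°| = 56.60°
56.60° > 2α = 48.46°  →  invalid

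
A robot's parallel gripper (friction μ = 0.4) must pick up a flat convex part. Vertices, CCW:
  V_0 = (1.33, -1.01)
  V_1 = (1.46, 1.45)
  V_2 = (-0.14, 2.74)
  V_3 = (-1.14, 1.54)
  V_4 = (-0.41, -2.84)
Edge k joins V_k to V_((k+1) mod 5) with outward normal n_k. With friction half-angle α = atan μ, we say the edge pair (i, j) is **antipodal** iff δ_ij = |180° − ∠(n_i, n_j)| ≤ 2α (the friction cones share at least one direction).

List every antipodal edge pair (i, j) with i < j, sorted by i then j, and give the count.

α = atan 0.4 = 21.80°;  2α = 43.60°
n_0 = (+0.9986, -0.0528)
n_1 = (+0.6277, +0.7785)
n_2 = (-0.7682, +0.6402)
n_3 = (-0.9864, -0.1644)
n_4 = (+0.7247, -0.6891)
  (0,1): δ = 125.85°  ·
  (0,2): δ = 36.78°  ✓
  (0,3): δ = 12.49°  ✓
  (0,4): δ = 139.47°  ·
  (1,2): δ = 90.93°  ·
  (1,3): δ = 41.66°  ✓
  (1,4): δ = 85.32°  ·
  (2,3): δ = 130.73°  ·
  (2,4): δ = 3.75°  ✓
  (3,4): δ = 53.02°  ·
antipodal pairs: 4

count = 4; pairs: (0,2), (0,3), (1,3), (2,4)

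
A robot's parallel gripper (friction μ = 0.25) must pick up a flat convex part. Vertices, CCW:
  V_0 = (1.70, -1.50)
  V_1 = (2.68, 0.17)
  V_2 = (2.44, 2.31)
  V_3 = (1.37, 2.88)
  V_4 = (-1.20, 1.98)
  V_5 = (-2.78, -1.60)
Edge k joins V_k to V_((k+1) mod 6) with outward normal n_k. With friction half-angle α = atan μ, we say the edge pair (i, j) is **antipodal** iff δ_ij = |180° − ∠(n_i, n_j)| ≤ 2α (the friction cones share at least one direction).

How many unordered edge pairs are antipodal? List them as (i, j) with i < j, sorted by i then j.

α = atan 0.25 = 14.04°;  2α = 28.07°
n_0 = (+0.8625, -0.5061)
n_1 = (+0.9938, +0.1115)
n_2 = (+0.4702, +0.8826)
n_3 = (-0.3305, +0.9438)
n_4 = (-0.9149, +0.4038)
n_5 = (+0.0223, -0.9998)
  (0,1): δ = 143.20°  ·
  (0,2): δ = 87.64°  ·
  (0,3): δ = 40.29°  ·
  (0,4): δ = 6.59°  ✓
  (0,5): δ = 121.68°  ·
  (1,2): δ = 124.44°  ·
  (1,3): δ = 77.10°  ·
  (1,4): δ = 30.21°  ·
  (1,5): δ = 84.88°  ·
  (2,3): δ = 132.66°  ·
  (2,4): δ = 85.77°  ·
  (2,5): δ = 29.32°  ·
  (3,4): δ = 133.11°  ·
  (3,5): δ = 18.02°  ✓
  (4,5): δ = 64.91°  ·
antipodal pairs: 2

count = 2; pairs: (0,4), (3,5)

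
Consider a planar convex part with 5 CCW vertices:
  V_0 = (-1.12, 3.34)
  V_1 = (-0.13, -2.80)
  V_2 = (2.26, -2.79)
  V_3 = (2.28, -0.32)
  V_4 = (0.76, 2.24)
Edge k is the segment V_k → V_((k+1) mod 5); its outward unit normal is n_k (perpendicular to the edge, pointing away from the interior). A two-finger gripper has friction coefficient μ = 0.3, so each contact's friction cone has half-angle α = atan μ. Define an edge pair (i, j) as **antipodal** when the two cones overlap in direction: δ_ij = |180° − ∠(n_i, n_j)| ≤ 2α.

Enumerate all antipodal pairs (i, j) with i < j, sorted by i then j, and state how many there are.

α = atan 0.3 = 16.70°;  2α = 33.40°
n_0 = (-0.9872, -0.1592)
n_1 = (+0.0042, -1.0000)
n_2 = (+1.0000, -0.0081)
n_3 = (+0.8599, +0.5105)
n_4 = (+0.5050, +0.8631)
  (0,1): δ = 98.92°  ·
  (0,2): δ = 9.62°  ✓
  (0,3): δ = 21.54°  ✓
  (0,4): δ = 50.51°  ·
  (1,2): δ = 90.70°  ·
  (1,3): δ = 59.54°  ·
  (1,4): δ = 30.57°  ✓
  (2,3): δ = 148.84°  ·
  (2,4): δ = 119.87°  ·
  (3,4): δ = 151.03°  ·
antipodal pairs: 3

count = 3; pairs: (0,2), (0,3), (1,4)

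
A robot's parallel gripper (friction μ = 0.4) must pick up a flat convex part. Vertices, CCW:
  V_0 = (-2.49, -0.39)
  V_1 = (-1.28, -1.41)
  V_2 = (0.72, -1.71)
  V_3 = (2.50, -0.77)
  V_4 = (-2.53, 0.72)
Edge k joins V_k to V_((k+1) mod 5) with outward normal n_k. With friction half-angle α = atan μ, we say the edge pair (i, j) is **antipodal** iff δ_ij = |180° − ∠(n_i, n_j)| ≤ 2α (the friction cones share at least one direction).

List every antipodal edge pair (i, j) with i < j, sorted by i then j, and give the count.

α = atan 0.4 = 21.80°;  2α = 43.60°
n_0 = (-0.6445, -0.7646)
n_1 = (-0.1483, -0.9889)
n_2 = (+0.4670, -0.8843)
n_3 = (+0.2840, +0.9588)
n_4 = (-0.9994, -0.0360)
  (0,1): δ = 148.40°  ·
  (0,2): δ = 112.03°  ·
  (0,3): δ = 23.63°  ✓
  (0,4): δ = 132.19°  ·
  (1,2): δ = 143.63°  ·
  (1,3): δ = 7.97°  ✓
  (1,4): δ = 100.59°  ·
  (2,3): δ = 44.34°  ·
  (2,4): δ = 64.23°  ·
  (3,4): δ = 71.44°  ·
antipodal pairs: 2

count = 2; pairs: (0,3), (1,3)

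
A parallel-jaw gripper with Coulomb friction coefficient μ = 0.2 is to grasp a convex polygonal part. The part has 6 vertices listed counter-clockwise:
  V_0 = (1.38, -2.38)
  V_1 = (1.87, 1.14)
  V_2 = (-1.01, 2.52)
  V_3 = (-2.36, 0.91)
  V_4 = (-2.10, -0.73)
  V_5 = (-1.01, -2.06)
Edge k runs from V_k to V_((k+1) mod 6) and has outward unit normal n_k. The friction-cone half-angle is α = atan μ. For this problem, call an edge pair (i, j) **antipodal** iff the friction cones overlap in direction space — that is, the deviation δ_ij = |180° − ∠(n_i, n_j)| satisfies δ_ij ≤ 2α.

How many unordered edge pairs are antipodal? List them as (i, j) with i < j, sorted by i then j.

count = 2; pairs: (0,3), (1,5)

α = atan 0.2 = 11.31°;  2α = 22.62°
n_0 = (+0.9904, -0.1379)
n_1 = (+0.4321, +0.9018)
n_2 = (-0.7663, +0.6425)
n_3 = (-0.9877, -0.1566)
n_4 = (-0.7734, -0.6339)
n_5 = (-0.1327, -0.9912)
  (0,1): δ = 107.68°  ·
  (0,2): δ = 32.06°  ·
  (0,3): δ = 16.93°  ✓
  (0,4): δ = 47.26°  ·
  (0,5): δ = 90.30°  ·
  (1,2): δ = 104.38°  ·
  (1,3): δ = 55.39°  ·
  (1,4): δ = 25.06°  ·
  (1,5): δ = 17.98°  ✓
  (2,3): δ = 131.01°  ·
  (2,4): δ = 100.68°  ·
  (2,5): δ = 57.65°  ·
  (3,4): δ = 149.67°  ·
  (3,5): δ = 106.63°  ·
  (4,5): δ = 136.96°  ·
antipodal pairs: 2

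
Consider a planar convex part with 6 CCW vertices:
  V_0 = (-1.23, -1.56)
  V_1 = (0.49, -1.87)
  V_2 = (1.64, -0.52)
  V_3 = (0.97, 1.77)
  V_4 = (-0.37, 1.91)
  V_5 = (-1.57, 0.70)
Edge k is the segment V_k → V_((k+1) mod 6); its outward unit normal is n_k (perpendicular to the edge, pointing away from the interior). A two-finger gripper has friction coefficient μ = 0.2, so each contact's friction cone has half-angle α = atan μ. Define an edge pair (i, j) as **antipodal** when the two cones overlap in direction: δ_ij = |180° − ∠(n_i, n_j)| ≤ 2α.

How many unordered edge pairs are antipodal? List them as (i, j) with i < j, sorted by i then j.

α = atan 0.2 = 11.31°;  2α = 22.62°
n_0 = (-0.1774, -0.9841)
n_1 = (+0.7612, -0.6485)
n_2 = (+0.9598, +0.2808)
n_3 = (+0.1039, +0.9946)
n_4 = (-0.7100, +0.7042)
n_5 = (-0.9889, -0.1488)
  (0,1): δ = 120.21°  ·
  (0,2): δ = 63.47°  ·
  (0,3): δ = 4.25°  ✓
  (0,4): δ = 55.45°  ·
  (0,5): δ = 108.77°  ·
  (1,2): δ = 123.27°  ·
  (1,3): δ = 55.54°  ·
  (1,4): δ = 4.34°  ✓
  (1,5): δ = 48.98°  ·
  (2,3): δ = 112.27°  ·
  (2,4): δ = 61.07°  ·
  (2,5): δ = 7.75°  ✓
  (3,4): δ = 128.80°  ·
  (3,5): δ = 75.48°  ·
  (4,5): δ = 126.68°  ·
antipodal pairs: 3

count = 3; pairs: (0,3), (1,4), (2,5)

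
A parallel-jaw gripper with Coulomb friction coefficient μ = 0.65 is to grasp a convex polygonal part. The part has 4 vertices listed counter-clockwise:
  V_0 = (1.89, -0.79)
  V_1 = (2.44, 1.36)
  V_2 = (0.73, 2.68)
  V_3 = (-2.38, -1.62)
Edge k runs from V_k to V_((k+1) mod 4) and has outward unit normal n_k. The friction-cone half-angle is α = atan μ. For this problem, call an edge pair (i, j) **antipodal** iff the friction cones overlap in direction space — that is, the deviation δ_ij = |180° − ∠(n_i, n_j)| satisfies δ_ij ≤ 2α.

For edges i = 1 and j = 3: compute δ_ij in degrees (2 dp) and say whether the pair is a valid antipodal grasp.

α = atan 0.65 = 33.02°;  2α = 66.05°
edge 1: e_1 = (-1.71, +1.32);  n_1 = (+0.6111, +0.7916)
edge 3: e_3 = (+4.27, +0.83);  n_3 = (+0.1908, -0.9816)
∠(n_1, n_3) = 131.33°
δ = |180° − 131.33°| = 48.67°
48.67° ≤ 2α = 66.05°  →  valid

δ = 48.67°, valid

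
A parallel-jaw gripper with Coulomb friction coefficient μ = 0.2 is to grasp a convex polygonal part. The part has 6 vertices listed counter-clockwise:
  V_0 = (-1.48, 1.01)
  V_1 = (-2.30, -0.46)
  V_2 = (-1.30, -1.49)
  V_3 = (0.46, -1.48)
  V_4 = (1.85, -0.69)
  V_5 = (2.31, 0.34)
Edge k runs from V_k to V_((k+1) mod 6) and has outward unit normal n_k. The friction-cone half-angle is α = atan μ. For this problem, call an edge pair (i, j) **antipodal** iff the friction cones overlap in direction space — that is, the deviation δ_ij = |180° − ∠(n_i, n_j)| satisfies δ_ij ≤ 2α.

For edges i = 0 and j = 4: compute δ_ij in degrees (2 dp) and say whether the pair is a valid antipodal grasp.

δ = 5.09°, valid

α = atan 0.2 = 11.31°;  2α = 22.62°
edge 0: e_0 = (-0.82, -1.47);  n_0 = (-0.8733, +0.4872)
edge 4: e_4 = (+0.46, +1.03);  n_4 = (+0.9131, -0.4078)
∠(n_0, n_4) = 174.91°
δ = |180° − 174.91°| = 5.09°
5.09° ≤ 2α = 22.62°  →  valid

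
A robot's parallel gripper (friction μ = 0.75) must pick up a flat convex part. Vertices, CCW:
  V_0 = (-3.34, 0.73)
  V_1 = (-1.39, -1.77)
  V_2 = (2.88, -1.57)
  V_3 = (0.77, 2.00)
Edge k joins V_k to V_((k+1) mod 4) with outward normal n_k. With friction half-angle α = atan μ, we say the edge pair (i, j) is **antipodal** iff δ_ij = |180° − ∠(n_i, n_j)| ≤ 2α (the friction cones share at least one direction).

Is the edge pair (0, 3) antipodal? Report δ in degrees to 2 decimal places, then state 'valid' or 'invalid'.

δ = 69.22°, valid

α = atan 0.75 = 36.87°;  2α = 73.74°
edge 0: e_0 = (+1.95, -2.50);  n_0 = (-0.7885, -0.6150)
edge 3: e_3 = (-4.11, -1.27);  n_3 = (-0.2952, +0.9554)
∠(n_0, n_3) = 110.78°
δ = |180° − 110.78°| = 69.22°
69.22° ≤ 2α = 73.74°  →  valid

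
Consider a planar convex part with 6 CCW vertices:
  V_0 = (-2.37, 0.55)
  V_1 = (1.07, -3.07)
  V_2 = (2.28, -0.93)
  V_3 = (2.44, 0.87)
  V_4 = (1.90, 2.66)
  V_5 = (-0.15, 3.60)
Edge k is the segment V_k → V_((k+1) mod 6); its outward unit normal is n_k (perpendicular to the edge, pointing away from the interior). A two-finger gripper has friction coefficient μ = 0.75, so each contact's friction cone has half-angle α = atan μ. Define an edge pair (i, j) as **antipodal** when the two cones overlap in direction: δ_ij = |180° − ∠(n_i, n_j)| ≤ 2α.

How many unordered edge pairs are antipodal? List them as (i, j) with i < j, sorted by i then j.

count = 7; pairs: (0,1), (0,2), (0,3), (0,4), (1,5), (2,5), (3,5)

α = atan 0.75 = 36.87°;  2α = 73.74°
n_0 = (-0.7249, -0.6889)
n_1 = (+0.8705, -0.4922)
n_2 = (+0.9961, -0.0885)
n_3 = (+0.9574, +0.2888)
n_4 = (+0.4168, +0.9090)
n_5 = (-0.8085, +0.5885)
  (0,1): δ = 73.02°  ✓
  (0,2): δ = 48.62°  ✓
  (0,3): δ = 26.75°  ✓
  (0,4): δ = 21.83°  ✓
  (0,5): δ = 100.41°  ·
  (1,2): δ = 155.59°  ·
  (1,3): δ = 133.73°  ·
  (1,4): δ = 85.15°  ·
  (1,5): δ = 6.56°  ✓
  (2,3): δ = 158.13°  ·
  (2,4): δ = 109.55°  ·
  (2,5): δ = 30.97°  ✓
  (3,4): δ = 131.42°  ·
  (3,5): δ = 52.84°  ✓
  (4,5): δ = 101.42°  ·
antipodal pairs: 7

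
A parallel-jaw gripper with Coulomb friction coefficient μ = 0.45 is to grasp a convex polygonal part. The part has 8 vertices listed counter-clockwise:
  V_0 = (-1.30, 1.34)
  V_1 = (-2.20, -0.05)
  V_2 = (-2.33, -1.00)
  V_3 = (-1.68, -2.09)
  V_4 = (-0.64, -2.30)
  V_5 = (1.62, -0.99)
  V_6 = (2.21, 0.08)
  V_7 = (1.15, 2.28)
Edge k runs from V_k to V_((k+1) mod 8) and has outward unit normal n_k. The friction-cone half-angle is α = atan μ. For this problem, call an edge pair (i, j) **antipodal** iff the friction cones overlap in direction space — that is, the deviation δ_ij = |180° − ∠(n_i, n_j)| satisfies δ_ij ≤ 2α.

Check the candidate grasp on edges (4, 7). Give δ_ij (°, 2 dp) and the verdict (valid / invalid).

δ = 9.11°, valid

α = atan 0.45 = 24.23°;  2α = 48.46°
edge 4: e_4 = (+2.26, +1.31);  n_4 = (+0.5015, -0.8652)
edge 7: e_7 = (-2.45, -0.94);  n_7 = (-0.3582, +0.9336)
∠(n_4, n_7) = 170.89°
δ = |180° − 170.89°| = 9.11°
9.11° ≤ 2α = 48.46°  →  valid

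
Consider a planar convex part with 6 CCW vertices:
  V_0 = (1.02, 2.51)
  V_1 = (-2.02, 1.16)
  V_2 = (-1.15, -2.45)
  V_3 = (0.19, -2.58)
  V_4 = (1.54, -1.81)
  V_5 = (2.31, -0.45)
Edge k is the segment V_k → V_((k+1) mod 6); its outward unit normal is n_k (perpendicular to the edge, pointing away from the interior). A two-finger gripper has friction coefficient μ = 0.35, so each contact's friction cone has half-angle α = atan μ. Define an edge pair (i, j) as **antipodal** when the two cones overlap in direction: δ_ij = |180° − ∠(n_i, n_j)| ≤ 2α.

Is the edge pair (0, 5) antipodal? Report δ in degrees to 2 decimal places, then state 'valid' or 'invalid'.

δ = 89.60°, invalid

α = atan 0.35 = 19.29°;  2α = 38.58°
edge 0: e_0 = (-3.04, -1.35);  n_0 = (-0.4059, +0.9139)
edge 5: e_5 = (-1.29, +2.96);  n_5 = (+0.9167, +0.3995)
∠(n_0, n_5) = 90.40°
δ = |180° − 90.40°| = 89.60°
89.60° > 2α = 38.58°  →  invalid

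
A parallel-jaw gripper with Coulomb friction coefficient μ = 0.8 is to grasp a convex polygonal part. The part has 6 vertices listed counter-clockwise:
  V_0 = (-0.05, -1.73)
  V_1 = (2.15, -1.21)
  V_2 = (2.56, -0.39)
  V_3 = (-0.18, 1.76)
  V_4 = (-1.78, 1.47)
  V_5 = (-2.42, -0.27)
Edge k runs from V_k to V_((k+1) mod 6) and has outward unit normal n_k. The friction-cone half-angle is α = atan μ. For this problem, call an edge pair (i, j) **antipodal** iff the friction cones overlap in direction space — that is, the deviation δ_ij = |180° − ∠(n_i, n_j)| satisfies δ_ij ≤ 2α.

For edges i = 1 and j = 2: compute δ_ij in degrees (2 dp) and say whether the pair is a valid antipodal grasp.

α = atan 0.8 = 38.66°;  2α = 77.32°
edge 1: e_1 = (+0.41, +0.82);  n_1 = (+0.8944, -0.4472)
edge 2: e_2 = (-2.74, +2.15);  n_2 = (+0.6173, +0.7867)
∠(n_1, n_2) = 78.44°
δ = |180° − 78.44°| = 101.56°
101.56° > 2α = 77.32°  →  invalid

δ = 101.56°, invalid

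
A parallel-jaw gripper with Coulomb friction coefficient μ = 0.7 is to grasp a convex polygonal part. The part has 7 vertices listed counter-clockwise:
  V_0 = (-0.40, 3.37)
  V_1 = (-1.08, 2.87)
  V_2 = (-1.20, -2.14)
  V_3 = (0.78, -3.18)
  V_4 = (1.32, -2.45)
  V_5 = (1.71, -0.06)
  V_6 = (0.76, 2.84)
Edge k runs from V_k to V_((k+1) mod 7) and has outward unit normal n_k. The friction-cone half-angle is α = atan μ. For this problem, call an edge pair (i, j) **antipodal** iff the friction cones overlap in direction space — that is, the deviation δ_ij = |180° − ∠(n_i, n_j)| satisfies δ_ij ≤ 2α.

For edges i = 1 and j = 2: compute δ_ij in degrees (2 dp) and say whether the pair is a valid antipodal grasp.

δ = 116.34°, invalid

α = atan 0.7 = 34.99°;  2α = 69.98°
edge 1: e_1 = (-0.12, -5.01);  n_1 = (-0.9997, +0.0239)
edge 2: e_2 = (+1.98, -1.04);  n_2 = (-0.4650, -0.8853)
∠(n_1, n_2) = 63.66°
δ = |180° − 63.66°| = 116.34°
116.34° > 2α = 69.98°  →  invalid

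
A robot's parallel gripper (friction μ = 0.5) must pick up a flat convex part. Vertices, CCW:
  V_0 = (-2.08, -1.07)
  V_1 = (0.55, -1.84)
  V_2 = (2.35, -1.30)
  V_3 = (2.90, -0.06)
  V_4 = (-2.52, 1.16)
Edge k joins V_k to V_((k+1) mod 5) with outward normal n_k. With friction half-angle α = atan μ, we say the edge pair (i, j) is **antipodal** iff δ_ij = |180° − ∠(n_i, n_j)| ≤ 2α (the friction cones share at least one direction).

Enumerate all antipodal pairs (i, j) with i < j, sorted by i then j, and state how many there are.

α = atan 0.5 = 26.57°;  2α = 53.13°
n_0 = (-0.2810, -0.9597)
n_1 = (+0.2873, -0.9578)
n_2 = (+0.9141, -0.4055)
n_3 = (+0.2196, +0.9756)
n_4 = (-0.9811, -0.1936)
  (0,1): δ = 146.98°  ·
  (0,2): δ = 97.60°  ·
  (0,3): δ = 3.63°  ✓
  (0,4): δ = 117.48°  ·
  (1,2): δ = 130.62°  ·
  (1,3): δ = 29.38°  ✓
  (1,4): δ = 84.46°  ·
  (2,3): δ = 78.77°  ·
  (2,4): δ = 35.08°  ✓
  (3,4): δ = 66.15°  ·
antipodal pairs: 3

count = 3; pairs: (0,3), (1,3), (2,4)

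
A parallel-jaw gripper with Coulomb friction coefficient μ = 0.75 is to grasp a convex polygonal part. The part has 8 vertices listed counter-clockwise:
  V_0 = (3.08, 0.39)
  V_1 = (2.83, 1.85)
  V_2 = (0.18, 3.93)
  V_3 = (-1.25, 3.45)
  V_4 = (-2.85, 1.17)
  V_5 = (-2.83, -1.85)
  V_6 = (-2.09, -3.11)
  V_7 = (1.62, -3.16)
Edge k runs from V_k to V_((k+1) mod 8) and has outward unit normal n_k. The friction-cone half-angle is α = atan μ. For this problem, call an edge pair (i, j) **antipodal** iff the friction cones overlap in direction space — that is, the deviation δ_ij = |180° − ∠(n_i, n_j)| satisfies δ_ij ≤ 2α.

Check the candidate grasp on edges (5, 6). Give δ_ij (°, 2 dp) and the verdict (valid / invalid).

δ = 121.20°, invalid

α = atan 0.75 = 36.87°;  2α = 73.74°
edge 5: e_5 = (+0.74, -1.26);  n_5 = (-0.8623, -0.5064)
edge 6: e_6 = (+3.71, -0.05);  n_6 = (-0.0135, -0.9999)
∠(n_5, n_6) = 58.80°
δ = |180° − 58.80°| = 121.20°
121.20° > 2α = 73.74°  →  invalid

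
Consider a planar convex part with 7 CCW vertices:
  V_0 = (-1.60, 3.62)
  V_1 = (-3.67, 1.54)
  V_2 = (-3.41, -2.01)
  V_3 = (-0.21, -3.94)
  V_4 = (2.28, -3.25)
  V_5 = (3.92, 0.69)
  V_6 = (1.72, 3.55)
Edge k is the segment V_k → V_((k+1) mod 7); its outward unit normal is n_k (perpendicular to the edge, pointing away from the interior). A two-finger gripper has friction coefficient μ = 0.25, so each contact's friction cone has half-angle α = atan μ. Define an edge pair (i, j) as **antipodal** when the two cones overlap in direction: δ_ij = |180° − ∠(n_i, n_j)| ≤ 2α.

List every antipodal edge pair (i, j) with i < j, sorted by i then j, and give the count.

α = atan 0.25 = 14.04°;  2α = 28.07°
n_0 = (-0.7088, +0.7054)
n_1 = (-0.9973, -0.0730)
n_2 = (-0.5165, -0.8563)
n_3 = (+0.2670, -0.9637)
n_4 = (+0.9232, -0.3843)
n_5 = (+0.7926, +0.6097)
n_6 = (+0.0211, +0.9998)
  (0,1): δ = 130.95°  ·
  (0,2): δ = 76.23°  ·
  (0,3): δ = 29.65°  ·
  (0,4): δ = 22.26°  ✓
  (0,5): δ = 82.43°  ·
  (0,6): δ = 133.65°  ·
  (1,2): δ = 125.28°  ·
  (1,3): δ = 78.70°  ·
  (1,4): δ = 26.79°  ✓
  (1,5): δ = 33.38°  ·
  (1,6): δ = 84.60°  ·
  (2,3): δ = 133.42°  ·
  (2,4): δ = 81.50°  ·
  (2,5): δ = 21.34°  ✓
  (2,6): δ = 29.89°  ·
  (3,4): δ = 128.09°  ·
  (3,5): δ = 67.92°  ·
  (3,6): δ = 16.70°  ✓
  (4,5): δ = 119.83°  ·
  (4,6): δ = 68.61°  ·
  (5,6): δ = 128.78°  ·
antipodal pairs: 4

count = 4; pairs: (0,4), (1,4), (2,5), (3,6)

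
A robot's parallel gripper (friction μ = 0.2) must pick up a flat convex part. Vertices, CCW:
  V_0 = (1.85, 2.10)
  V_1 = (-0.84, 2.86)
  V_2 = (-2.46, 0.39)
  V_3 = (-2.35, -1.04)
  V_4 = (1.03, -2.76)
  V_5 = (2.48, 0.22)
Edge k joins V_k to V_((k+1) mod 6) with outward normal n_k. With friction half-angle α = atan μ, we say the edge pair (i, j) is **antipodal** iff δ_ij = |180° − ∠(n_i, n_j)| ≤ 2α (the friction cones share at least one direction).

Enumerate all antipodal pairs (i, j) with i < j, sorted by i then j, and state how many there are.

count = 3; pairs: (0,3), (1,4), (2,5)

α = atan 0.2 = 11.31°;  2α = 22.62°
n_0 = (+0.2719, +0.9623)
n_1 = (-0.8362, +0.5484)
n_2 = (-0.9971, -0.0767)
n_3 = (-0.4535, -0.8912)
n_4 = (+0.8992, -0.4375)
n_5 = (+0.9482, +0.3177)
  (0,1): δ = 107.48°  ·
  (0,2): δ = 69.82°  ·
  (0,3): δ = 11.19°  ✓
  (0,4): δ = 79.83°  ·
  (0,5): δ = 124.30°  ·
  (1,2): δ = 142.34°  ·
  (1,3): δ = 83.71°  ·
  (1,4): δ = 7.31°  ✓
  (1,5): δ = 51.79°  ·
  (2,3): δ = 121.37°  ·
  (2,4): δ = 30.35°  ·
  (2,5): δ = 14.13°  ✓
  (3,4): δ = 88.98°  ·
  (3,5): δ = 44.50°  ·
  (4,5): δ = 135.53°  ·
antipodal pairs: 3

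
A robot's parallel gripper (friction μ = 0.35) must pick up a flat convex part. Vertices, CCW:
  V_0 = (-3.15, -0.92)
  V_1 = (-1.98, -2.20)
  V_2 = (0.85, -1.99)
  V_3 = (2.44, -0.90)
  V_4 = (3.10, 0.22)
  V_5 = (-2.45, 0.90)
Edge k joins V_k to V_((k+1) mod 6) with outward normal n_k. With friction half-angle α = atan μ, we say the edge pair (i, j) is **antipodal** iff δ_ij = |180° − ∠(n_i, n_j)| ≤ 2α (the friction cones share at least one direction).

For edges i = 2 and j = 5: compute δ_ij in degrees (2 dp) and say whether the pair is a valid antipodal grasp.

δ = 34.53°, valid

α = atan 0.35 = 19.29°;  2α = 38.58°
edge 2: e_2 = (+1.59, +1.09);  n_2 = (+0.5654, -0.8248)
edge 5: e_5 = (-0.70, -1.82);  n_5 = (-0.9333, +0.3590)
∠(n_2, n_5) = 145.47°
δ = |180° − 145.47°| = 34.53°
34.53° ≤ 2α = 38.58°  →  valid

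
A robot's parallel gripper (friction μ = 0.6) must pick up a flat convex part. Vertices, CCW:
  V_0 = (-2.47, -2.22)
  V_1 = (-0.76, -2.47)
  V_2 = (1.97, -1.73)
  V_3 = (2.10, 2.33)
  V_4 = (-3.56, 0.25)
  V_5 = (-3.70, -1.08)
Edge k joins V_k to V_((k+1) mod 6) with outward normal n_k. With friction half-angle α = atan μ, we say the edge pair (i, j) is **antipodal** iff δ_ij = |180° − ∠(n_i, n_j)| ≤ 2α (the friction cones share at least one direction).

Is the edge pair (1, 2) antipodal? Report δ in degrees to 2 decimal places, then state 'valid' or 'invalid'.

δ = 107.00°, invalid

α = atan 0.6 = 30.96°;  2α = 61.93°
edge 1: e_1 = (+2.73, +0.74);  n_1 = (+0.2616, -0.9652)
edge 2: e_2 = (+0.13, +4.06);  n_2 = (+0.9995, -0.0320)
∠(n_1, n_2) = 73.00°
δ = |180° − 73.00°| = 107.00°
107.00° > 2α = 61.93°  →  invalid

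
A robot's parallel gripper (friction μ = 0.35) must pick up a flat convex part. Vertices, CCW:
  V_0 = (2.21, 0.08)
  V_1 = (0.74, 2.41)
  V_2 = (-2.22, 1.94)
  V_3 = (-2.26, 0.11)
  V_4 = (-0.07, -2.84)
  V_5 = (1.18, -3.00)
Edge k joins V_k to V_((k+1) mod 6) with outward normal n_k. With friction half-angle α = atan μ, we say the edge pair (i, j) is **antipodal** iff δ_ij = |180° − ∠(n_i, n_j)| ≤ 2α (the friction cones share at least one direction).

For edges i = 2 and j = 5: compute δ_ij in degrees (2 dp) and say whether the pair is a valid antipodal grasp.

α = atan 0.35 = 19.29°;  2α = 38.58°
edge 2: e_2 = (-0.04, -1.83);  n_2 = (-0.9998, +0.0219)
edge 5: e_5 = (+1.03, +3.08);  n_5 = (+0.9484, -0.3172)
∠(n_2, n_5) = 162.76°
δ = |180° − 162.76°| = 17.24°
17.24° ≤ 2α = 38.58°  →  valid

δ = 17.24°, valid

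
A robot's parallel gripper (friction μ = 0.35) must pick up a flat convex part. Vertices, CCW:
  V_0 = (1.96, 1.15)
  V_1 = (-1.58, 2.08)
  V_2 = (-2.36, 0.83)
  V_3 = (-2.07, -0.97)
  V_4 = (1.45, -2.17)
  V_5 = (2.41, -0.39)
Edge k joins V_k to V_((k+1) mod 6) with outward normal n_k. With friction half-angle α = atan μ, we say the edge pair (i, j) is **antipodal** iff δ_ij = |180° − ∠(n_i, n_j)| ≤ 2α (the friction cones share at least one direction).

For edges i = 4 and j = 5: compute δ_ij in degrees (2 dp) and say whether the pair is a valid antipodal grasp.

α = atan 0.35 = 19.29°;  2α = 38.58°
edge 4: e_4 = (+0.96, +1.78);  n_4 = (+0.8802, -0.4747)
edge 5: e_5 = (-0.45, +1.54);  n_5 = (+0.9599, +0.2805)
∠(n_4, n_5) = 44.63°
δ = |180° − 44.63°| = 135.37°
135.37° > 2α = 38.58°  →  invalid

δ = 135.37°, invalid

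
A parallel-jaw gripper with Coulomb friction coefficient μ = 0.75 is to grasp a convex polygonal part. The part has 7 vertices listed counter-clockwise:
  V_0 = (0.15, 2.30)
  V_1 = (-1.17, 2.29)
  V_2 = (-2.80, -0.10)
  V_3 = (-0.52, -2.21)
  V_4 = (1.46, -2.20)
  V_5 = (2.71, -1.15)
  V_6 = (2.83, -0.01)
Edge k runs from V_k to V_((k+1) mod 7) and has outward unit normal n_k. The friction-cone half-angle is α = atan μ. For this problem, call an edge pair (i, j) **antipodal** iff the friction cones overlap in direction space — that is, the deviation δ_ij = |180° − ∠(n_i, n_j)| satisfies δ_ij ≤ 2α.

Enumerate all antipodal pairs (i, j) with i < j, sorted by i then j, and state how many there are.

count = 9; pairs: (0,2), (0,3), (0,4), (1,3), (1,4), (1,5), (2,5), (2,6), (3,6)

α = atan 0.75 = 36.87°;  2α = 73.74°
n_0 = (-0.0076, +1.0000)
n_1 = (-0.8262, +0.5634)
n_2 = (-0.6792, -0.7339)
n_3 = (+0.0051, -1.0000)
n_4 = (+0.6432, -0.7657)
n_5 = (+0.9945, -0.1047)
n_6 = (+0.6529, +0.7575)
  (0,1): δ = 124.73°  ·
  (0,2): δ = 43.22°  ✓
  (0,3): δ = 0.14°  ✓
  (0,4): δ = 39.60°  ✓
  (0,5): δ = 83.56°  ·
  (0,6): δ = 138.81°  ·
  (1,2): δ = 98.49°  ·
  (1,3): δ = 55.42°  ✓
  (1,4): δ = 15.68°  ✓
  (1,5): δ = 28.29°  ✓
  (1,6): δ = 83.53°  ·
  (2,3): δ = 136.93°  ·
  (2,4): δ = 97.19°  ·
  (2,5): δ = 53.23°  ✓
  (2,6): δ = 2.02°  ✓
  (3,4): δ = 140.26°  ·
  (3,5): δ = 96.30°  ·
  (3,6): δ = 41.05°  ✓
  (4,5): δ = 136.04°  ·
  (4,6): δ = 80.79°  ·
  (5,6): δ = 124.75°  ·
antipodal pairs: 9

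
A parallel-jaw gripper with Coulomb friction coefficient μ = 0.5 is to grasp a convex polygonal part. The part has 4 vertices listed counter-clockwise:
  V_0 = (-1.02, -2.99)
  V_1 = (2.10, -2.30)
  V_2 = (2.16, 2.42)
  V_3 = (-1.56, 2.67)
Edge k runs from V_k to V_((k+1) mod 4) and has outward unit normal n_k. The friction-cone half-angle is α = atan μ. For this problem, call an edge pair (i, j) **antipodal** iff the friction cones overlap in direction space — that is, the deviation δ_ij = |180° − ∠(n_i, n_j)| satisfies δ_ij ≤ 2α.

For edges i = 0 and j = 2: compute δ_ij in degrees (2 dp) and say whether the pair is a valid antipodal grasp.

δ = 16.32°, valid

α = atan 0.5 = 26.57°;  2α = 53.13°
edge 0: e_0 = (+3.12, +0.69);  n_0 = (+0.2159, -0.9764)
edge 2: e_2 = (-3.72, +0.25);  n_2 = (+0.0671, +0.9977)
∠(n_0, n_2) = 163.68°
δ = |180° − 163.68°| = 16.32°
16.32° ≤ 2α = 53.13°  →  valid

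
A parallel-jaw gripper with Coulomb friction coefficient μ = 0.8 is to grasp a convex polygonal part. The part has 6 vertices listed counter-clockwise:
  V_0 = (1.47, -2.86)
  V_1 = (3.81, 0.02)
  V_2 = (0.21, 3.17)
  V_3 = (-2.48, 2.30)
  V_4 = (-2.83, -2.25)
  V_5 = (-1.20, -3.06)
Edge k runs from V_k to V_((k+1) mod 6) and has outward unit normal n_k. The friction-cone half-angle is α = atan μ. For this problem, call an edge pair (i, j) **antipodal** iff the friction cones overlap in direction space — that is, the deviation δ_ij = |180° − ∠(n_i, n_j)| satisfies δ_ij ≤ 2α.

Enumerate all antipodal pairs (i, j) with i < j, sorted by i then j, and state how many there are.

α = atan 0.8 = 38.66°;  2α = 77.32°
n_0 = (+0.7761, -0.6306)
n_1 = (+0.6585, +0.7526)
n_2 = (-0.3077, +0.9515)
n_3 = (-0.9971, +0.0767)
n_4 = (-0.4450, -0.8955)
n_5 = (+0.0747, -0.9972)
  (0,1): δ = 92.09°  ·
  (0,2): δ = 32.98°  ✓
  (0,3): δ = 34.70°  ✓
  (0,4): δ = 102.67°  ·
  (0,5): δ = 133.38°  ·
  (1,2): δ = 120.89°  ·
  (1,3): δ = 53.21°  ✓
  (1,4): δ = 14.76°  ✓
  (1,5): δ = 45.47°  ✓
  (2,3): δ = 112.32°  ·
  (2,4): δ = 44.35°  ✓
  (2,5): δ = 13.64°  ✓
  (3,4): δ = 112.03°  ·
  (3,5): δ = 81.32°  ·
  (4,5): δ = 149.29°  ·
antipodal pairs: 7

count = 7; pairs: (0,2), (0,3), (1,3), (1,4), (1,5), (2,4), (2,5)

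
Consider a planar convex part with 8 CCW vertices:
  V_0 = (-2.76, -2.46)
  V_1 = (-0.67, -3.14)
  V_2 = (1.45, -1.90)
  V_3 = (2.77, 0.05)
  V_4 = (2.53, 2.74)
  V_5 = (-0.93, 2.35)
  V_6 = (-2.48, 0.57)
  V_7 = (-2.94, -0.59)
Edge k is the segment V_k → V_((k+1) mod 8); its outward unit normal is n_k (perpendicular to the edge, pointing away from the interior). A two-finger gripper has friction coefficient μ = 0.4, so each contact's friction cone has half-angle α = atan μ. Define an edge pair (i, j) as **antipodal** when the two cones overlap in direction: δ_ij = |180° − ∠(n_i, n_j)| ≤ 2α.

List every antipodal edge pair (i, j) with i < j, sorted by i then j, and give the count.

α = atan 0.4 = 21.80°;  2α = 43.60°
n_0 = (-0.3094, -0.9509)
n_1 = (+0.5049, -0.8632)
n_2 = (+0.8281, -0.5606)
n_3 = (+0.9960, +0.0889)
n_4 = (-0.1120, +0.9937)
n_5 = (-0.7541, +0.6567)
n_6 = (-0.9296, +0.3686)
n_7 = (-0.9954, -0.0958)
  (0,1): δ = 131.65°  ·
  (0,2): δ = 106.07°  ·
  (0,3): δ = 66.88°  ·
  (0,4): δ = 24.45°  ✓
  (0,5): δ = 66.97°  ·
  (0,6): δ = 86.39°  ·
  (0,7): δ = 113.52°  ·
  (1,2): δ = 154.42°  ·
  (1,3): δ = 115.23°  ·
  (1,4): δ = 23.89°  ✓
  (1,5): δ = 18.63°  ✓
  (1,6): δ = 38.05°  ✓
  (1,7): δ = 65.17°  ·
  (2,3): δ = 140.81°  ·
  (2,4): δ = 49.47°  ·
  (2,5): δ = 6.95°  ✓
  (2,6): δ = 12.46°  ✓
  (2,7): δ = 39.59°  ✓
  (3,4): δ = 88.67°  ·
  (3,5): δ = 46.15°  ·
  (3,6): δ = 26.73°  ✓
  (3,7): δ = 0.40°  ✓
  (4,5): δ = 137.48°  ·
  (4,6): δ = 118.06°  ·
  (4,7): δ = 90.93°  ·
  (5,6): δ = 160.58°  ·
  (5,7): δ = 133.45°  ·
  (6,7): δ = 152.87°  ·
antipodal pairs: 9

count = 9; pairs: (0,4), (1,4), (1,5), (1,6), (2,5), (2,6), (2,7), (3,6), (3,7)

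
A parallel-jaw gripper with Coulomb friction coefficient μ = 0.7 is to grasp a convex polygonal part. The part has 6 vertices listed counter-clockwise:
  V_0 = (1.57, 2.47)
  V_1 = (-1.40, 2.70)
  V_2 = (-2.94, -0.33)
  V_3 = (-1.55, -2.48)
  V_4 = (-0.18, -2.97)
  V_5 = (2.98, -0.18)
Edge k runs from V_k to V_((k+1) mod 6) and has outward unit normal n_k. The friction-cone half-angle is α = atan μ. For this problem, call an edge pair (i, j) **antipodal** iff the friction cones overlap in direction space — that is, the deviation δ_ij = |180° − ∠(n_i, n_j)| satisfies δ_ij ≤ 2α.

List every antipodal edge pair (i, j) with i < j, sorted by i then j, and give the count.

α = atan 0.7 = 34.99°;  2α = 69.98°
n_0 = (+0.0772, +0.9970)
n_1 = (-0.8915, +0.4531)
n_2 = (-0.8398, -0.5429)
n_3 = (-0.3368, -0.9416)
n_4 = (+0.6619, -0.7496)
n_5 = (+0.8828, +0.4697)
  (0,1): δ = 112.51°  ·
  (0,2): δ = 52.69°  ✓
  (0,3): δ = 15.25°  ✓
  (0,4): δ = 45.87°  ✓
  (0,5): δ = 122.44°  ·
  (1,2): δ = 120.17°  ·
  (1,3): δ = 82.74°  ·
  (1,4): δ = 21.62°  ✓
  (1,5): δ = 54.96°  ✓
  (2,3): δ = 142.56°  ·
  (2,4): δ = 81.44°  ·
  (2,5): δ = 4.87°  ✓
  (3,4): δ = 118.88°  ·
  (3,5): δ = 42.30°  ✓
  (4,5): δ = 103.43°  ·
antipodal pairs: 7

count = 7; pairs: (0,2), (0,3), (0,4), (1,4), (1,5), (2,5), (3,5)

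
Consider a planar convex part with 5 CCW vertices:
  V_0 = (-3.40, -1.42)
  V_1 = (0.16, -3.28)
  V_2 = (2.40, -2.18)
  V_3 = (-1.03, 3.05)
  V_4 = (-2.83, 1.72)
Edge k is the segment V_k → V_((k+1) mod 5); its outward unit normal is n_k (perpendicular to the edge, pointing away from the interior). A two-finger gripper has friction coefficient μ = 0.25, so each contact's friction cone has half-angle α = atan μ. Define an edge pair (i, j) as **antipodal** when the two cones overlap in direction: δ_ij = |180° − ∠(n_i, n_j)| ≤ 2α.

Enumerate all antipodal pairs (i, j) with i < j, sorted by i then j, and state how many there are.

α = atan 0.25 = 14.04°;  2α = 28.07°
n_0 = (-0.4631, -0.8863)
n_1 = (+0.4408, -0.8976)
n_2 = (+0.8362, +0.5484)
n_3 = (-0.5943, +0.8043)
n_4 = (-0.9839, +0.1786)
  (0,1): δ = 126.26°  ·
  (0,2): δ = 29.16°  ·
  (0,3): δ = 64.05°  ·
  (0,4): δ = 107.30°  ·
  (1,2): δ = 82.90°  ·
  (1,3): δ = 10.31°  ✓
  (1,4): δ = 53.56°  ·
  (2,3): δ = 86.80°  ·
  (2,4): δ = 43.55°  ·
  (3,4): δ = 136.75°  ·
antipodal pairs: 1

count = 1; pairs: (1,3)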